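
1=1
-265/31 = -8.55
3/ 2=1.50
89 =89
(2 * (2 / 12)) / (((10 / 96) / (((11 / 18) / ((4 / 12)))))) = 88 / 15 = 5.87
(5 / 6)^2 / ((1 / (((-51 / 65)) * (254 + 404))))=-27965 / 78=-358.53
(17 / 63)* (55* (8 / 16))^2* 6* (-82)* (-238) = 71686450 / 3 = 23895483.33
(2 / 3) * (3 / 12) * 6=1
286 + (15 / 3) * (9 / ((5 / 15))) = 421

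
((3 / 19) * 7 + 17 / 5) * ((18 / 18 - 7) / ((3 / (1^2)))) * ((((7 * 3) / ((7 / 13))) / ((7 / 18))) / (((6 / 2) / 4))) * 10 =-1602432 / 133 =-12048.36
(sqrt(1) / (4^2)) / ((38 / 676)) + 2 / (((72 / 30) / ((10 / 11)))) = 9377 / 5016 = 1.87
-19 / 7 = -2.71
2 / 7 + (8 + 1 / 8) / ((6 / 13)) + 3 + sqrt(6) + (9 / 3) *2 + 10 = sqrt(6) + 12395 / 336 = 39.34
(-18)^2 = 324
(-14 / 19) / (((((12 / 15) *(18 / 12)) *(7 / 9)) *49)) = -15 / 931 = -0.02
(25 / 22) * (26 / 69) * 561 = 5525 / 23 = 240.22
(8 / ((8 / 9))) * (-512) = -4608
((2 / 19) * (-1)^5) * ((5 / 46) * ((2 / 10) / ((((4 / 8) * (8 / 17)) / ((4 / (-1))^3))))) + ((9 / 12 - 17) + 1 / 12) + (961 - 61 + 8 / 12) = 773597 / 874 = 885.12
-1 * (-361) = 361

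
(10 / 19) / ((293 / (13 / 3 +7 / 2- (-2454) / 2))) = 37045 / 16701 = 2.22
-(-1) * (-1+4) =3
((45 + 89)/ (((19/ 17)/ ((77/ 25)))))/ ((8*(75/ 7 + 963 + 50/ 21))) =1841763/ 38946200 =0.05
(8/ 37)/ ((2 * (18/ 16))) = 32/ 333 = 0.10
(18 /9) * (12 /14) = 12 /7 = 1.71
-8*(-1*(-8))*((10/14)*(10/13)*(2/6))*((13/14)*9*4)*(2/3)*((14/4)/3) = -304.76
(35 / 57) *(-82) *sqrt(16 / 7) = -1640 *sqrt(7) / 57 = -76.12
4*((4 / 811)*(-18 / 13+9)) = 0.15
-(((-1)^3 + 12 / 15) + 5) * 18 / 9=-48 / 5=-9.60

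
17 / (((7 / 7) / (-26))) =-442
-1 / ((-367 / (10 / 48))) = 5 / 8808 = 0.00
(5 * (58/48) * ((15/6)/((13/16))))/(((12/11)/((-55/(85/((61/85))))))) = -1070245/135252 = -7.91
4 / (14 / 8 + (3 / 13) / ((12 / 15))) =104 / 53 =1.96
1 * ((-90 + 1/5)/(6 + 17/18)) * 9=-116.38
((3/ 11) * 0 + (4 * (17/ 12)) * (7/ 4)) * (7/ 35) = 119/ 60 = 1.98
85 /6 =14.17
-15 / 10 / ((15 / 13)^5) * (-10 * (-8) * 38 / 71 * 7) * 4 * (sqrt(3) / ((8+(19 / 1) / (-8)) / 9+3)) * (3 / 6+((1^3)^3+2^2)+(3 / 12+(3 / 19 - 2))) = -3659463808 * sqrt(3) / 3860625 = -1641.80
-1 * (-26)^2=-676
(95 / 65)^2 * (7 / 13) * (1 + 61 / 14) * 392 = 5306700 / 2197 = 2415.43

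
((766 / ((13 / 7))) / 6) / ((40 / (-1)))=-2681 / 1560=-1.72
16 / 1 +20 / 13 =228 / 13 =17.54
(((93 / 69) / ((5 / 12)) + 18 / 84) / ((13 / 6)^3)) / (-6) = -99954 / 1768585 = -0.06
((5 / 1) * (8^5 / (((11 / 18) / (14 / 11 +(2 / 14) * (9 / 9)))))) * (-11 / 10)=-32145408 / 77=-417472.83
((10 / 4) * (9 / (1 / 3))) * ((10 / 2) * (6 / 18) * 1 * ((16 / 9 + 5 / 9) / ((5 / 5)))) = 525 / 2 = 262.50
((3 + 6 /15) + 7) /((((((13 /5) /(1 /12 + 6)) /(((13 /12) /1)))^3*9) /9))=169.37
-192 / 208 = -12 / 13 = -0.92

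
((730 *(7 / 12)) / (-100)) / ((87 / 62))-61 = -334261 / 5220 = -64.03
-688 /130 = -344 /65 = -5.29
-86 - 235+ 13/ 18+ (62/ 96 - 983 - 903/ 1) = -317611/ 144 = -2205.63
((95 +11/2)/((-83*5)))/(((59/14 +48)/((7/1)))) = -9849/303365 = -0.03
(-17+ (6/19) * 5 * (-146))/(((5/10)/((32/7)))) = -300992/133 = -2263.10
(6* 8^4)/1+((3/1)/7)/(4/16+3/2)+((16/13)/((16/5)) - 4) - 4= 15650217/637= 24568.63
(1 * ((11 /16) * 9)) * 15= 1485 /16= 92.81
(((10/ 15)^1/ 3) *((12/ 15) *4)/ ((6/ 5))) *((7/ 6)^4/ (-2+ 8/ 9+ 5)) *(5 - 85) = -5488/ 243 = -22.58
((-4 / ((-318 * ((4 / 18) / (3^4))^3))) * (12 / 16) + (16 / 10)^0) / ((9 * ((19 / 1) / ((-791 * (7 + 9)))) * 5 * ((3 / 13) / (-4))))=15935414433484 / 135945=117219569.93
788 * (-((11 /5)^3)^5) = -3291671557499532988 /30517578125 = -107861493.60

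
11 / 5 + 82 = 84.20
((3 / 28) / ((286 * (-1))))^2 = 9 / 64128064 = 0.00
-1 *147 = -147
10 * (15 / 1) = 150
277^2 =76729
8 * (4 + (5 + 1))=80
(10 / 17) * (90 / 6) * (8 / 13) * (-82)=-98400 / 221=-445.25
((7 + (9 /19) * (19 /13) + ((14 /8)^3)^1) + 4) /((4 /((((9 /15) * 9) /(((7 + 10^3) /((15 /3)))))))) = 383049 /3351296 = 0.11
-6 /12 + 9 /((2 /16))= 143 /2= 71.50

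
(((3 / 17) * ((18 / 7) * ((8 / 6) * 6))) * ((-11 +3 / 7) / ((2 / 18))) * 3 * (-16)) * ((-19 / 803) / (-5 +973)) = -32799168 / 80936779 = -0.41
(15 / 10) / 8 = 3 / 16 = 0.19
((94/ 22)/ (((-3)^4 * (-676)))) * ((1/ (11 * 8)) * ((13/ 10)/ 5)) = -47/ 203860800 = -0.00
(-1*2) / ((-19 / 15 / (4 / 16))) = 15 / 38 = 0.39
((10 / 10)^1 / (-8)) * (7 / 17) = -7 / 136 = -0.05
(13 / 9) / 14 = 13 / 126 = 0.10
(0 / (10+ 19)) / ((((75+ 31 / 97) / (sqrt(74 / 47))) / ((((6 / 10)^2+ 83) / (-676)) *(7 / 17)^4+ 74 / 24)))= 0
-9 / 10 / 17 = -9 / 170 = -0.05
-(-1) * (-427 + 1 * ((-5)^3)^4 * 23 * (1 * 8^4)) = 22999999999573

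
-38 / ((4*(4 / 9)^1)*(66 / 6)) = -1.94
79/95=0.83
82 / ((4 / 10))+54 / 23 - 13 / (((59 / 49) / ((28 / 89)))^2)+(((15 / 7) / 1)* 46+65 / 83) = 112679946104368 / 368458012363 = 305.81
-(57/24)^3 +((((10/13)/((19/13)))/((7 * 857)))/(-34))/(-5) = -13290526031/992090624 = -13.40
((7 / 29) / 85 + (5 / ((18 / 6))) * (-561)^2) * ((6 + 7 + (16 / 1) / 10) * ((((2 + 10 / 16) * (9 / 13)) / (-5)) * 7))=-62437298893389 / 3204500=-19484256.17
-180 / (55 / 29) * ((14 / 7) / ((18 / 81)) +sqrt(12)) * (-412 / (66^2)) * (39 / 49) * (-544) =-2281398912 / 65219 - 506977536 * sqrt(3) / 65219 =-48444.62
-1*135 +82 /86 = -5764 /43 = -134.05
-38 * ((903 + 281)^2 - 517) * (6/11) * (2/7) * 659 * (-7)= 421107974856/11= 38282543168.73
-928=-928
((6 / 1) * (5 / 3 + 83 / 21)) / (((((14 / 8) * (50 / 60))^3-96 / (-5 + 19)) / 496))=-1618182144 / 363427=-4452.56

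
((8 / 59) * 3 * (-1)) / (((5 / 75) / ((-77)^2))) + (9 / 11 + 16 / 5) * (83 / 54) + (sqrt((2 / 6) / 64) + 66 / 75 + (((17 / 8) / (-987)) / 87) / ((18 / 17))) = -7256560623547177 / 200624331600 + sqrt(3) / 24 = -36169.82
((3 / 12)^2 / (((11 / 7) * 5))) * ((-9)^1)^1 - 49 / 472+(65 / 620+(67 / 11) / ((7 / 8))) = 77632481 / 11266640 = 6.89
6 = 6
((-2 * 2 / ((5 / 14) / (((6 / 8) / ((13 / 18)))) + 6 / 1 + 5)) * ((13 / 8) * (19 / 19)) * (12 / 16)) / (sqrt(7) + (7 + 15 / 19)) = -575757 / 9232064 + 295659 * sqrt(7) / 36928256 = -0.04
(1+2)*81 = 243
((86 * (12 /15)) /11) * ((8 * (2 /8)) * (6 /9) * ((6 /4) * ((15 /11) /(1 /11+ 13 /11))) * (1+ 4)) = 5160 /77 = 67.01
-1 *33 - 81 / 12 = -159 / 4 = -39.75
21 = 21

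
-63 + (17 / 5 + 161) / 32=-4629 / 80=-57.86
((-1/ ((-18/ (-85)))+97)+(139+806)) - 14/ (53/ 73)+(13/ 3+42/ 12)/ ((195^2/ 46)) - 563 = 5501888461/ 12091950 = 455.00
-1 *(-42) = 42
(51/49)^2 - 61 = -143860/2401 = -59.92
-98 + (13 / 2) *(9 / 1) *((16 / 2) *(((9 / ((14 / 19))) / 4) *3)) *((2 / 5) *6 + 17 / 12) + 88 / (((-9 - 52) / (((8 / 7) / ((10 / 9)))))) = 39682657 / 2440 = 16263.38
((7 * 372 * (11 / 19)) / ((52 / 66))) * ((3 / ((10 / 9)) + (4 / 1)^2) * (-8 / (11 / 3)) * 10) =-192831408 / 247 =-780693.96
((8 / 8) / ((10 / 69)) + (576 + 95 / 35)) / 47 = 12.46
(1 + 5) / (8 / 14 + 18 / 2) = 42 / 67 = 0.63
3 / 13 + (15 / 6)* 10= 328 / 13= 25.23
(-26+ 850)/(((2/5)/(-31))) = -63860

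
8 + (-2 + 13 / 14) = 97 / 14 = 6.93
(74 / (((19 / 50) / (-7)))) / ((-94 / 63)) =815850 / 893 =913.61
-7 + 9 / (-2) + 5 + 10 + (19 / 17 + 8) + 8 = 701 / 34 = 20.62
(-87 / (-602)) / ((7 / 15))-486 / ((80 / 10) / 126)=-7654.19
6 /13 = 0.46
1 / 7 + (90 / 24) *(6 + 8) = 737 / 14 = 52.64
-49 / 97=-0.51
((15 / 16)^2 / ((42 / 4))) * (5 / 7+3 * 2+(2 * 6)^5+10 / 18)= 195960925 / 9408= 20829.18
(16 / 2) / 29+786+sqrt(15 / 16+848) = 17*sqrt(47) / 4+22802 / 29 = 815.41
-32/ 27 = -1.19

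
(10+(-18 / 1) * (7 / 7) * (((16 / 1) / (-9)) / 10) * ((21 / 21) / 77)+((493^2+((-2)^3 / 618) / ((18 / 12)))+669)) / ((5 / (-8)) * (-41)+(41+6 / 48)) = 347941265248 / 95290965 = 3651.36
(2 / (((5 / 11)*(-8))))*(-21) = 231 / 20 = 11.55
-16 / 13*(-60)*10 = 9600 / 13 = 738.46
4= 4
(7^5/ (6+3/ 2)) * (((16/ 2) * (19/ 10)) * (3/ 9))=2554664/ 225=11354.06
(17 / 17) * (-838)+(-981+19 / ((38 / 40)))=-1799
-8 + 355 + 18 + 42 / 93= 11329 / 31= 365.45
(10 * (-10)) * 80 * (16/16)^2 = -8000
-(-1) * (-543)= -543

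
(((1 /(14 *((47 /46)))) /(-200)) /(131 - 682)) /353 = 23 /12798297400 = 0.00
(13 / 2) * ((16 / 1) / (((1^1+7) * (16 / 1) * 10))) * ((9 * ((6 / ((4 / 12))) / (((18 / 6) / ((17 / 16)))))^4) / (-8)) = -791528517 / 5242880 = -150.97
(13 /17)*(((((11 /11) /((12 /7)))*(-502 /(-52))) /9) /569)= 1757 /2089368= 0.00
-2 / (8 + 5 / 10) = -4 / 17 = -0.24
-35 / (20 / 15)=-26.25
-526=-526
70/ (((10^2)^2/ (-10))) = -7/ 100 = -0.07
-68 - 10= -78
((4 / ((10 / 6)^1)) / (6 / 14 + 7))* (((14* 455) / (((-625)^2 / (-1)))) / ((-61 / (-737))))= -1516746 / 23828125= -0.06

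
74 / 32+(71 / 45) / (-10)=7757 / 3600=2.15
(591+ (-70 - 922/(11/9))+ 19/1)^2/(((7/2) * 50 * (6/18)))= 16680492/21175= 787.74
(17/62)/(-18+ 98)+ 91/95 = 18119/18848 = 0.96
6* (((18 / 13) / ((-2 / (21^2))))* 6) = -142884 / 13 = -10991.08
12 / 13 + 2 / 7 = 110 / 91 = 1.21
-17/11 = -1.55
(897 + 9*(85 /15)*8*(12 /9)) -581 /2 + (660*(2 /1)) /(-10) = 2037 /2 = 1018.50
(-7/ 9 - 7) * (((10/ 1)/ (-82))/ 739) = 350/ 272691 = 0.00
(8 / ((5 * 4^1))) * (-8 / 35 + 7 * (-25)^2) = 306234 / 175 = 1749.91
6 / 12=1 / 2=0.50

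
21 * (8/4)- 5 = 37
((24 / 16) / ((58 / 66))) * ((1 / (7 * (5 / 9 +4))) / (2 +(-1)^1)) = 0.05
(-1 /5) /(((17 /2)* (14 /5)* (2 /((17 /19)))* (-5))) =1 /1330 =0.00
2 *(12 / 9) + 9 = 35 / 3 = 11.67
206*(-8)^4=843776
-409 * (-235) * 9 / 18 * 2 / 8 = 96115 / 8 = 12014.38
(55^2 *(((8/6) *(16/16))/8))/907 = 3025/5442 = 0.56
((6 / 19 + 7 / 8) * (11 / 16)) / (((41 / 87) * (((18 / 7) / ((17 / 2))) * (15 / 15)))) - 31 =-30221923 / 1196544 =-25.26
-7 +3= -4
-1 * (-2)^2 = -4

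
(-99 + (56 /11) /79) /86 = -85975 /74734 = -1.15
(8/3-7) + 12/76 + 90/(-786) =-32033/7467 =-4.29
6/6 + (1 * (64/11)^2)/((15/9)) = 12893/605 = 21.31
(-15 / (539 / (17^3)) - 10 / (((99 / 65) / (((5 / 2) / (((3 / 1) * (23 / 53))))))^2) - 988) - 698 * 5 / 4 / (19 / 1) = -1186.54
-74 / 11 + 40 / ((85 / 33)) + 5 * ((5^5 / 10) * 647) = 378093917 / 374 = 1010946.30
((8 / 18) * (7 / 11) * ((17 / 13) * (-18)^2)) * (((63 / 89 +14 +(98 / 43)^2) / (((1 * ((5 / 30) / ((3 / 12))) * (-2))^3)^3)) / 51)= -1353738419271 / 385551941632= -3.51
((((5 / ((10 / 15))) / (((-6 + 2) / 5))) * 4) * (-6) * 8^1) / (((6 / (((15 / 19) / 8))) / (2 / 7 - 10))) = -38250 / 133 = -287.59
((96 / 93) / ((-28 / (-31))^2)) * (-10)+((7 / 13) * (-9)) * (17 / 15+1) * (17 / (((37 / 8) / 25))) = -22689260 / 23569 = -962.67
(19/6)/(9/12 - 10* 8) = -38/951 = -0.04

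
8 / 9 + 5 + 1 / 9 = 6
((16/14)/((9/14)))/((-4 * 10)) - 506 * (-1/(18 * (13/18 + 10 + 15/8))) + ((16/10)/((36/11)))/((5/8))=605962/204075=2.97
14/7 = 2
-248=-248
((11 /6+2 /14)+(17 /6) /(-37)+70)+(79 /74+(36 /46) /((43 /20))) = 37567713 /512302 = 73.33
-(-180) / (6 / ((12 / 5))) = 72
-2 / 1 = -2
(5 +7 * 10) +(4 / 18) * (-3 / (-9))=2027 / 27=75.07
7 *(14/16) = 49/8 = 6.12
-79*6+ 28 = -446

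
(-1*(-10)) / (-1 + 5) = 5 / 2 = 2.50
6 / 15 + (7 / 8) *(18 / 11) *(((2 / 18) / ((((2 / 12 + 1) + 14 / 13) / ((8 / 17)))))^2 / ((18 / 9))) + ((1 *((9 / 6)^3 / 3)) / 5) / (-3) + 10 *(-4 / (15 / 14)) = -12353066833 / 333795000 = -37.01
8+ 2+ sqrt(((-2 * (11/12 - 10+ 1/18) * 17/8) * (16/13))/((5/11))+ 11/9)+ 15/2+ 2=sqrt(946)/3+ 39/2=29.75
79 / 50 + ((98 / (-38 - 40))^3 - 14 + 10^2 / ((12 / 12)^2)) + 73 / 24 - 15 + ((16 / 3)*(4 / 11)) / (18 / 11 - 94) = 110919440383 / 1506702600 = 73.62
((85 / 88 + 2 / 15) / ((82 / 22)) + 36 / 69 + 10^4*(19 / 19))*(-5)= -1131692413 / 22632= -50004.08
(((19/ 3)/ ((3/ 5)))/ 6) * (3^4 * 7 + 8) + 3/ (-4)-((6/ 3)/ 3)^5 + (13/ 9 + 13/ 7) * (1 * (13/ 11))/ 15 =378318649/ 374220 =1010.95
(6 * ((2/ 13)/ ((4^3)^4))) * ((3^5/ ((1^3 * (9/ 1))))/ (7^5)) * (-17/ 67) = -1377/ 61399984242688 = -0.00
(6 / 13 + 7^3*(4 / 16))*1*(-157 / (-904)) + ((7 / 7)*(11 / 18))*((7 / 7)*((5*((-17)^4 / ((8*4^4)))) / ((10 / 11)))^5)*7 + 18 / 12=74037948131384708299220427432696995 / 30485550424814247739392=2428624285921.38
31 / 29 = 1.07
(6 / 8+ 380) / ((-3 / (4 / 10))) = -1523 / 30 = -50.77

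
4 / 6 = 2 / 3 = 0.67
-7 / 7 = -1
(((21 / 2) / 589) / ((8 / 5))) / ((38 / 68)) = 1785 / 89528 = 0.02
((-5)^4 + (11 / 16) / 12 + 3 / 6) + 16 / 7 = 843821 / 1344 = 627.84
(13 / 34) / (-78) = -1 / 204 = -0.00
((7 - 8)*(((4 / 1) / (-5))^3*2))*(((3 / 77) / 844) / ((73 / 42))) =576 / 21179125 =0.00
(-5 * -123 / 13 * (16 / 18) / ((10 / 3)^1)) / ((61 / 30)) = 6.20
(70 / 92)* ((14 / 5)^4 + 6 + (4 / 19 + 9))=6373703 / 109250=58.34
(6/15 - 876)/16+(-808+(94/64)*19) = -133571/160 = -834.82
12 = 12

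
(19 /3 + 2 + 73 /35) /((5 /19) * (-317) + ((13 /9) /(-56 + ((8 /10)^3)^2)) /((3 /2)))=-0.12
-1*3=-3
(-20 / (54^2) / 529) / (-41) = 5 / 15811281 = 0.00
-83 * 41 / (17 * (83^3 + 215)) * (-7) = 23821 / 9724034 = 0.00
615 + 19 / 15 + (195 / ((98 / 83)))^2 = 4018092751 / 144060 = 27891.80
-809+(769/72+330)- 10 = -34439/72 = -478.32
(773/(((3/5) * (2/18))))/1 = 11595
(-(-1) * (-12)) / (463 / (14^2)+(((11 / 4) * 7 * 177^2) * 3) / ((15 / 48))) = -11760 / 5673809531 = -0.00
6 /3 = 2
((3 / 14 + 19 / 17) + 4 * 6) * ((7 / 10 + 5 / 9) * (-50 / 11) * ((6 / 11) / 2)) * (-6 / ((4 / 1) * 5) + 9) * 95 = -1876918135 / 57596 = -32587.65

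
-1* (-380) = 380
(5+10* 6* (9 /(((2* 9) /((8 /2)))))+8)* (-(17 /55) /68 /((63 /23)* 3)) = -437 /5940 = -0.07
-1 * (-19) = 19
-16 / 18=-8 / 9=-0.89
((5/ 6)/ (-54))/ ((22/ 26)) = -65/ 3564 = -0.02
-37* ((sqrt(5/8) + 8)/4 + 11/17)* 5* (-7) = 1295* sqrt(10)/16 + 58275/17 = 3683.89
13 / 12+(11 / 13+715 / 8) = 28487 / 312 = 91.30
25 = 25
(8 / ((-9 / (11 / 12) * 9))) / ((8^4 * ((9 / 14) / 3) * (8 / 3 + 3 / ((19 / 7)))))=-1463 / 53498880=-0.00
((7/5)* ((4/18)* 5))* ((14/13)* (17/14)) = 238/117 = 2.03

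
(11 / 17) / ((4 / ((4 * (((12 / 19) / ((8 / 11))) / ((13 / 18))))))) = 3267 / 4199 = 0.78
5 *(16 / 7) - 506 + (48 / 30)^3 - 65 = -486041 / 875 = -555.48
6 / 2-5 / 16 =43 / 16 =2.69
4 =4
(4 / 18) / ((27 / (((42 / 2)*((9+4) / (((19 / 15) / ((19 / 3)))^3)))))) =22750 / 81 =280.86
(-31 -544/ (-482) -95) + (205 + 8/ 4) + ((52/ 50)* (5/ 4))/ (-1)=80.83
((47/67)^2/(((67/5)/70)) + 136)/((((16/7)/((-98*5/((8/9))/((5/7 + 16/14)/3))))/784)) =-330969221490285/7819838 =-42324306.65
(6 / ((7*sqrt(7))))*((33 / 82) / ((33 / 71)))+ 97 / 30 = 213*sqrt(7) / 2009+ 97 / 30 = 3.51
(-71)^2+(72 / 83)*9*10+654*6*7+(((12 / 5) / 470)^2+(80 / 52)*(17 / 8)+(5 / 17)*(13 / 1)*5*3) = 1653592952365071 / 50649608750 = 32647.69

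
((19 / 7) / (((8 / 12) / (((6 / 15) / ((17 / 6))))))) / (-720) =-19 / 23800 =-0.00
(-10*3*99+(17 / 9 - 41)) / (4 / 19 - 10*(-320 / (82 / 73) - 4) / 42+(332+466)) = -10548439 / 3039237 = -3.47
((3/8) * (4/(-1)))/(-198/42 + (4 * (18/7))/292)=511/1594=0.32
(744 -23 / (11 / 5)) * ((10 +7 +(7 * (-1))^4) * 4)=78043368 / 11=7094851.64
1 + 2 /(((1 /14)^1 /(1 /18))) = 23 /9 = 2.56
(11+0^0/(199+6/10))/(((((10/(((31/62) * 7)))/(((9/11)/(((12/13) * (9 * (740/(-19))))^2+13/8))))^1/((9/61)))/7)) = 2659475470743/85546205061083965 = 0.00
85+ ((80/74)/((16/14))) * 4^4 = 12105/37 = 327.16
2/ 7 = 0.29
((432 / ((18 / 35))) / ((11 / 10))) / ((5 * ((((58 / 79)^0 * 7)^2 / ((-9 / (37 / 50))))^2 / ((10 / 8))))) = 60750000 / 5165237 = 11.76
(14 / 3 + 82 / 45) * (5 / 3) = 292 / 27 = 10.81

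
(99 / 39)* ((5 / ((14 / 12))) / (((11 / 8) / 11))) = 7920 / 91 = 87.03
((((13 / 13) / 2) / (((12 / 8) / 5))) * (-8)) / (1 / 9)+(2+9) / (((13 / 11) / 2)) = -1318 / 13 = -101.38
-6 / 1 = -6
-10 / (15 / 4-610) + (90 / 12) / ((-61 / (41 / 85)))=-43063 / 1005890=-0.04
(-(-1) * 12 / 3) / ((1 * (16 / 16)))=4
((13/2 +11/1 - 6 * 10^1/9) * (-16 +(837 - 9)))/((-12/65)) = -857675/18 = -47648.61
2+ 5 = 7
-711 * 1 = -711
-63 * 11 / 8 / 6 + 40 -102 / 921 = 125019 / 4912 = 25.45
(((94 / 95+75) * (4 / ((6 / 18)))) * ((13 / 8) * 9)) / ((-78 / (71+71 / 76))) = -355196457 / 28880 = -12299.05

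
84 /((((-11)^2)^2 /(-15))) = -1260 /14641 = -0.09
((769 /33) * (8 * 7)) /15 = 43064 /495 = 87.00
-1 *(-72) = 72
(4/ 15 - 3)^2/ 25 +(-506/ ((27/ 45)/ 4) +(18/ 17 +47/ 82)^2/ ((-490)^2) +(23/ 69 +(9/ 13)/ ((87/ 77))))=-2723607043821084703/ 807691469130000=-3372.09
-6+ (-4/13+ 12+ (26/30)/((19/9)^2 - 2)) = 78193/12935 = 6.05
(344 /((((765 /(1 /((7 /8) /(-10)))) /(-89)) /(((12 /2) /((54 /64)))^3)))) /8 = 16051601408 /780759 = 20558.97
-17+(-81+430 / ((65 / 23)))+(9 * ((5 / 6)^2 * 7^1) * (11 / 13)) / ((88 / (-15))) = 1531 / 32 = 47.84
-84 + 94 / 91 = -7550 / 91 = -82.97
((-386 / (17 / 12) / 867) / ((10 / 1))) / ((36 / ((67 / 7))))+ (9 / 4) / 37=0.05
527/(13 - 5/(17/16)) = 8959/141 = 63.54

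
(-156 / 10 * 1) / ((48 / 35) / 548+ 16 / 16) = -74802 / 4807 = -15.56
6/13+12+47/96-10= 3683/1248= 2.95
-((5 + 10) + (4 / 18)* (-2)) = -131 / 9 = -14.56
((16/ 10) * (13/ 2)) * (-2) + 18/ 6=-89/ 5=-17.80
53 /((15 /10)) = 106 /3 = 35.33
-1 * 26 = -26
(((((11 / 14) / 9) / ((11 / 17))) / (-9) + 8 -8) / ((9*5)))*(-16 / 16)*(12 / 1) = 34 / 8505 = 0.00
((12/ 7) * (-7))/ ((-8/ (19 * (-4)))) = -114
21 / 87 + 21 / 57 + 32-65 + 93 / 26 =-412779 / 14326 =-28.81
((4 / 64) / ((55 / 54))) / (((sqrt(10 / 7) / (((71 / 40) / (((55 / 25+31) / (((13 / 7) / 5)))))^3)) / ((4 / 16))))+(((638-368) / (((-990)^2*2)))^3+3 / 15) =21230922609*sqrt(70) / 1767303045939200000+76531435201 / 382657176000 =0.20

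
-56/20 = -14/5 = -2.80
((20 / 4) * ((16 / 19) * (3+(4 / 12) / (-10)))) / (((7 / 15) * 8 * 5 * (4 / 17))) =1513 / 532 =2.84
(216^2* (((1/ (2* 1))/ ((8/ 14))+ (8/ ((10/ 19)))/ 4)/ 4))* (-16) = -4362336/ 5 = -872467.20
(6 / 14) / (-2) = -3 / 14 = -0.21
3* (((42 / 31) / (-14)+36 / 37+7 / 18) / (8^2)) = 26119 / 440448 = 0.06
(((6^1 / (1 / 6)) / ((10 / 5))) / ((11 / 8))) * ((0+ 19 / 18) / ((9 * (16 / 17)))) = 323 / 198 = 1.63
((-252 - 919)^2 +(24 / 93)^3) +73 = 40852815886 / 29791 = 1371314.02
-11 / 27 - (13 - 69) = 1501 / 27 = 55.59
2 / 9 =0.22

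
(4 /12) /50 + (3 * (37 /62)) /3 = 1403 /2325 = 0.60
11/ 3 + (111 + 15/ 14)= 4861/ 42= 115.74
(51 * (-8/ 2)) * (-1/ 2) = 102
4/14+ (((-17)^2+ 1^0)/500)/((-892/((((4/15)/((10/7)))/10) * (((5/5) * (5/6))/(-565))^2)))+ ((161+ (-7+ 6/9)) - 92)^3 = 1471605263768288731/5979722700000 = 246099.25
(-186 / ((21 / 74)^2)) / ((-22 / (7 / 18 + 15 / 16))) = 8105849 / 58212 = 139.25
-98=-98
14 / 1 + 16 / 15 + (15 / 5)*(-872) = -39014 / 15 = -2600.93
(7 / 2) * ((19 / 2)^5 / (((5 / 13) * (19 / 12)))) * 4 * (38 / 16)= 675975027 / 160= 4224843.92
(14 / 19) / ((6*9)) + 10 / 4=2579 / 1026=2.51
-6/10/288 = -1/480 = -0.00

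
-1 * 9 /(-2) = 9 /2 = 4.50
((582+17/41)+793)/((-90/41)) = -28196/45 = -626.58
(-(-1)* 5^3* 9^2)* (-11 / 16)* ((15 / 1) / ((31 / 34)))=-28400625 / 248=-114518.65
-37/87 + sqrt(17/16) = -37/87 + sqrt(17)/4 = 0.61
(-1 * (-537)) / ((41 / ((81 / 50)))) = 43497 / 2050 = 21.22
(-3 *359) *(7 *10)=-75390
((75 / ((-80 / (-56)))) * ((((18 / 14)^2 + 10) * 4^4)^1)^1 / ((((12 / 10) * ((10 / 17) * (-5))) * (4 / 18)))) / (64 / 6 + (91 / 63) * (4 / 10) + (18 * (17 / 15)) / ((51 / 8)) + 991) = -12580272 / 63343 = -198.61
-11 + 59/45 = -436/45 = -9.69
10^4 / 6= 5000 / 3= 1666.67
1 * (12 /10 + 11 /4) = 3.95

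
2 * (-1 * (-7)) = 14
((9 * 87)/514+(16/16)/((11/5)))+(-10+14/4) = -4.52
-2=-2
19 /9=2.11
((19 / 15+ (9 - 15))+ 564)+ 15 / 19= 159616 / 285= 560.06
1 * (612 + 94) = 706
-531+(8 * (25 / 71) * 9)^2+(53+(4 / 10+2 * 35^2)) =65914342 / 25205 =2615.13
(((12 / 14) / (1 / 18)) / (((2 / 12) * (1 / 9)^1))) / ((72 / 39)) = 3159 / 7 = 451.29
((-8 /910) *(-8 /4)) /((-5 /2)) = -16 /2275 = -0.01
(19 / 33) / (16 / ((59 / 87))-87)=-1121 / 123453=-0.01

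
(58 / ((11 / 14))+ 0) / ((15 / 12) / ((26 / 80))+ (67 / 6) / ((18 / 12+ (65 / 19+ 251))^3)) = 14563289089781250 / 758792192760283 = 19.19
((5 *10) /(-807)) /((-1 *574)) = 25 /231609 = 0.00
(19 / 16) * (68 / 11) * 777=250971 / 44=5703.89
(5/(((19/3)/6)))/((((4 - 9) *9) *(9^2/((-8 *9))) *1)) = 16/171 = 0.09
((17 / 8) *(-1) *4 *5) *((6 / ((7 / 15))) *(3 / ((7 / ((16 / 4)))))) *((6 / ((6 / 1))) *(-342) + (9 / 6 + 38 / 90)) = 15609570 / 49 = 318562.65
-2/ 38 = -1/ 19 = -0.05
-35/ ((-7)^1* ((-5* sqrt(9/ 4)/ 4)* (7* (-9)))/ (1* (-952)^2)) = 1035776/ 27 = 38362.07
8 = 8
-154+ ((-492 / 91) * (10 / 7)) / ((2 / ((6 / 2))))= -105478 / 637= -165.59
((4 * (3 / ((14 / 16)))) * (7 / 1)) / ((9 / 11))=352 / 3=117.33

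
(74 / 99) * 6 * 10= 1480 / 33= 44.85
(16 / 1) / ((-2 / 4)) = -32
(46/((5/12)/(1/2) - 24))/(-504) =23/5838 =0.00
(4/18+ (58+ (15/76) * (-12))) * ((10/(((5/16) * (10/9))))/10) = 76408/475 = 160.86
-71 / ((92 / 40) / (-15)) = 10650 / 23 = 463.04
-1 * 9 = -9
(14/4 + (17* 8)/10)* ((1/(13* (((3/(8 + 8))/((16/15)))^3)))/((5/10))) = 318767104/658125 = 484.36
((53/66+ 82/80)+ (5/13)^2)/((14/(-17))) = -1070507/446160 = -2.40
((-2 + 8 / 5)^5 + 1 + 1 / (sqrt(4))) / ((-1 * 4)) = -9311 / 25000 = -0.37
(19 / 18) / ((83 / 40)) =380 / 747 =0.51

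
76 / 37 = 2.05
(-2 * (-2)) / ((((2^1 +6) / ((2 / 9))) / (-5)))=-5 / 9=-0.56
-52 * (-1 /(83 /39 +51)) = 507 /518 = 0.98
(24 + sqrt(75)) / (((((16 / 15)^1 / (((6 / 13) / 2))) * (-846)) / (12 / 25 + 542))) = -20343 / 6110 - 6781 * sqrt(3) / 9776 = -4.53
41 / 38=1.08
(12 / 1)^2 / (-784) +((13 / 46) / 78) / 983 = -2441723 / 13294092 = -0.18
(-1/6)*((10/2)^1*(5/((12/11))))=-275/72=-3.82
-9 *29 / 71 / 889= -261 / 63119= -0.00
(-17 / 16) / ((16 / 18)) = -153 / 128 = -1.20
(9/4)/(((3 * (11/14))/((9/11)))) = 0.78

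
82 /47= 1.74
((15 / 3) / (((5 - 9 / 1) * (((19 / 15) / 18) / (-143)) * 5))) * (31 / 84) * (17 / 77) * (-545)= -168020775 / 7448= -22559.18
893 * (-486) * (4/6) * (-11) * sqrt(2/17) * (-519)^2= 857282325372 * sqrt(34)/17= 294045411737.96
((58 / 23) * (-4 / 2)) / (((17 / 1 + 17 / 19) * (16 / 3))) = -1653 / 31280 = -0.05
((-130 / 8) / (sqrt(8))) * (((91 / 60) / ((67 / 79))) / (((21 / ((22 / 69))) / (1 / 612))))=-146861 * sqrt(2) / 814831488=-0.00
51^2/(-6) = -867/2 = -433.50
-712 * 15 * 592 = -6322560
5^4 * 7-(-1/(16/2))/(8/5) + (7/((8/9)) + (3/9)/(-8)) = 841519/192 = 4382.91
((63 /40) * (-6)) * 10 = -189 /2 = -94.50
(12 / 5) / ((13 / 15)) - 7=-55 / 13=-4.23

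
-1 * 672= -672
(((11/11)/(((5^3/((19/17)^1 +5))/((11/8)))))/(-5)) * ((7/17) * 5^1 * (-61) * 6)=10.14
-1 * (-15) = 15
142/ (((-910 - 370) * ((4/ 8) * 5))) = -71/ 1600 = -0.04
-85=-85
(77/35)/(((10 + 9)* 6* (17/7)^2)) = 539/164730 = 0.00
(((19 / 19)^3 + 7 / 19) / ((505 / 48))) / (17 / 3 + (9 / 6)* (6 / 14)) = 52416 / 2542675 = 0.02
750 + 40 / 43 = 750.93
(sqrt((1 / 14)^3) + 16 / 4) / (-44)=-1 / 11 -sqrt(14) / 8624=-0.09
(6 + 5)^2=121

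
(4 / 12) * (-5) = -5 / 3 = -1.67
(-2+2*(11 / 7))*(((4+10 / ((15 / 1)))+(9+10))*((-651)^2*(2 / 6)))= 3820936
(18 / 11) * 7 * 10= 114.55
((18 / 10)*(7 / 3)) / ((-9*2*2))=-7 / 60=-0.12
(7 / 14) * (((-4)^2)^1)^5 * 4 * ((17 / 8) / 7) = 4456448 / 7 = 636635.43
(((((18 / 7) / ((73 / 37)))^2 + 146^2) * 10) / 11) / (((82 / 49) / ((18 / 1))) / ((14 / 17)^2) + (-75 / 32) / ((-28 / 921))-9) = 628435447621632 / 2212517001475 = 284.04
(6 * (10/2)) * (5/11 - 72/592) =4065/407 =9.99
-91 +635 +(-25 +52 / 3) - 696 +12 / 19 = -9065 / 57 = -159.04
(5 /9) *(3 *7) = 35 /3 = 11.67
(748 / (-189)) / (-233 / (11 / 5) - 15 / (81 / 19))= 2057 / 56875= 0.04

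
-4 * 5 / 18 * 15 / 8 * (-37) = 925 / 12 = 77.08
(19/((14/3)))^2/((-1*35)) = -3249/6860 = -0.47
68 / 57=1.19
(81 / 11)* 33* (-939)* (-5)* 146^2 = 24319104660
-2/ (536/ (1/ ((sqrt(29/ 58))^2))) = -1/ 134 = -0.01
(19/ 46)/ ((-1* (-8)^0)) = -19/ 46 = -0.41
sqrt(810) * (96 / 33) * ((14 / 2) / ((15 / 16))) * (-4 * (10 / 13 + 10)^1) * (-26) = 2408448 * sqrt(10) / 11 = 692380.12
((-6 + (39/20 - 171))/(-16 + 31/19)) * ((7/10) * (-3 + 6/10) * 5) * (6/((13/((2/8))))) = -199557/16900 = -11.81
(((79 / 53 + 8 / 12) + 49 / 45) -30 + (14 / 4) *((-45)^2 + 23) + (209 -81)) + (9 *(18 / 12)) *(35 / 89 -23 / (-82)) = 253369700807 / 34811460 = 7278.34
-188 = -188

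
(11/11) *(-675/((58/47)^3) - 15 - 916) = -251729797/195112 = -1290.18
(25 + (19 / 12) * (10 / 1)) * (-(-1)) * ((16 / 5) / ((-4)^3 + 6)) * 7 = -1372 / 87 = -15.77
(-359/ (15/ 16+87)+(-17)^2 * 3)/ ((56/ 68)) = 1047.83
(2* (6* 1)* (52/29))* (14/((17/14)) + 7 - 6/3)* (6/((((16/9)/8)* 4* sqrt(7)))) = 1183572* sqrt(7)/3451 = 907.40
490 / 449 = 1.09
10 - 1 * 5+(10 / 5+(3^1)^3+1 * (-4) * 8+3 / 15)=11 / 5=2.20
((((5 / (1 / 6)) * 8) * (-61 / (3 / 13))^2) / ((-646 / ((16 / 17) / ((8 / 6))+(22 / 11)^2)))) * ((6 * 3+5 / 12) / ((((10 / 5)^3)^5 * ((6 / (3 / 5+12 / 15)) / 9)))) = -286126295 / 1984512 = -144.18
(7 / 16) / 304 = 7 / 4864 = 0.00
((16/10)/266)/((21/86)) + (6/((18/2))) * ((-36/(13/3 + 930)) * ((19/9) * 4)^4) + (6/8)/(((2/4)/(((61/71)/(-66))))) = -130.61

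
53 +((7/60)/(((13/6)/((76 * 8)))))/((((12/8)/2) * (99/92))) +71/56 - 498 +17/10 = -86803657/216216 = -401.47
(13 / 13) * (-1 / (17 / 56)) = -56 / 17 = -3.29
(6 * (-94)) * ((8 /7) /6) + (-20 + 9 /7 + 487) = 2526 /7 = 360.86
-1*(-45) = 45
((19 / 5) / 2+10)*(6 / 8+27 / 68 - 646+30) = -7316.75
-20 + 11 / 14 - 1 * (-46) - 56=-409 / 14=-29.21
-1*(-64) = 64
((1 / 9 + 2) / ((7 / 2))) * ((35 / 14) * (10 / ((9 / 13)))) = 12350 / 567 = 21.78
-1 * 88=-88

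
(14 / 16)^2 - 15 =-911 / 64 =-14.23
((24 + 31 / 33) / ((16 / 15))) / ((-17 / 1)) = -4115 / 2992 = -1.38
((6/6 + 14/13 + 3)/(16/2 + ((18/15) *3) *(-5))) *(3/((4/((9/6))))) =-297/520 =-0.57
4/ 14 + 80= 80.29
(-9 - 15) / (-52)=6 / 13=0.46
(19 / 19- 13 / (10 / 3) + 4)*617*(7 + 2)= 61083 / 10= 6108.30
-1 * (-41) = 41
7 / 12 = 0.58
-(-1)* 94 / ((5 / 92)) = 8648 / 5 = 1729.60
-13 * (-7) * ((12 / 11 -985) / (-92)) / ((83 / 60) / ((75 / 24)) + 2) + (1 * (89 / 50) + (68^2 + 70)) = 118057134219 / 23174800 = 5094.20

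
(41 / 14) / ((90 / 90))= 41 / 14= 2.93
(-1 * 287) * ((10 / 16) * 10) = -7175 / 4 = -1793.75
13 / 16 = 0.81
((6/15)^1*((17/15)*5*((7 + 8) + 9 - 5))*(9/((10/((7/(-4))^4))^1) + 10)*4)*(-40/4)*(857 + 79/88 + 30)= -79429472963/2816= -28206488.98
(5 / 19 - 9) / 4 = -83 / 38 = -2.18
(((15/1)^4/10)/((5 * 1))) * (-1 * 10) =-10125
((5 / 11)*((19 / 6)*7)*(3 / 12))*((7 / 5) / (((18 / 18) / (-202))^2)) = 9497131 / 66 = 143895.92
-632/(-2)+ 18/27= 950/3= 316.67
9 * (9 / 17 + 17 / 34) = 315 / 34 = 9.26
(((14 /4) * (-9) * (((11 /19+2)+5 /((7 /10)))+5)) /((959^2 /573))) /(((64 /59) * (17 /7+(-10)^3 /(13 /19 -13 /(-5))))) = 11617065603 /13174271614336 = 0.00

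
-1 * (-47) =47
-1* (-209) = 209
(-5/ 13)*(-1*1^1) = 5/ 13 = 0.38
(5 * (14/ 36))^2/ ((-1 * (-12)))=1225/ 3888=0.32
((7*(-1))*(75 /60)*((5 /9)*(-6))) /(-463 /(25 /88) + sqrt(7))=-89127500 /4980207483-109375*sqrt(7) /9960414966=-0.02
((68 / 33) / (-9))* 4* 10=-2720 / 297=-9.16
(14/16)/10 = 7/80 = 0.09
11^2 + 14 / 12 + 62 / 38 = 14113 / 114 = 123.80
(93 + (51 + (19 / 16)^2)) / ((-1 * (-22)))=37225 / 5632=6.61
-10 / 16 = -5 / 8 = -0.62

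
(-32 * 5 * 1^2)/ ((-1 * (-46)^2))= 40/ 529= 0.08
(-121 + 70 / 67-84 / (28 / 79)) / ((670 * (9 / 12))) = -15944 / 22445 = -0.71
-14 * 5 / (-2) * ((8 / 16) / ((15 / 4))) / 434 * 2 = 2 / 93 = 0.02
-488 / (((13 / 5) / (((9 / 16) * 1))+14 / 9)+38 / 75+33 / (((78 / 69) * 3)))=-2854800 / 96029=-29.73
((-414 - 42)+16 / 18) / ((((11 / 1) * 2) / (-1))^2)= -1024 / 1089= -0.94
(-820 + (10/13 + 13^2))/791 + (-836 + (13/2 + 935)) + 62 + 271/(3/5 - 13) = 46165702/318773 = 144.82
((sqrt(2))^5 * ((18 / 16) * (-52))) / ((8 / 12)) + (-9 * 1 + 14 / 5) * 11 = -351 * sqrt(2) - 341 / 5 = -564.59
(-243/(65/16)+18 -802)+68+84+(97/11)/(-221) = -8409501/12155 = -691.86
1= 1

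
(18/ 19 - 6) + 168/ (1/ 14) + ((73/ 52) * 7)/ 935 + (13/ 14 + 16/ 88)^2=584602563253/ 248958710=2348.19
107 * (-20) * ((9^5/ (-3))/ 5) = 8424324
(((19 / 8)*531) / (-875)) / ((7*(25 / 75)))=-30267 / 49000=-0.62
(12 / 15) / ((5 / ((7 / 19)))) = 28 / 475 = 0.06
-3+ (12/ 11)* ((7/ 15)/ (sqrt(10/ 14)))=-2.40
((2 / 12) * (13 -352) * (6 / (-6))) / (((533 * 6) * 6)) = 113 / 38376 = 0.00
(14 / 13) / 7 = 2 / 13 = 0.15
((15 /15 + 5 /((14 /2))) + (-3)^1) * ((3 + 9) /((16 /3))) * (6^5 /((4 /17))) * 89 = -59560758 /7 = -8508679.71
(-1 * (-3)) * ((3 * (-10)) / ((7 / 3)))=-38.57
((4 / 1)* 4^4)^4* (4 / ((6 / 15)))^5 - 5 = 109951162777599995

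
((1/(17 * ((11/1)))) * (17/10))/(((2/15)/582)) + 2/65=56789/1430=39.71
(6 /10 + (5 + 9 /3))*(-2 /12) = -43 /30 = -1.43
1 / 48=0.02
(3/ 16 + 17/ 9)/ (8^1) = 299/ 1152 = 0.26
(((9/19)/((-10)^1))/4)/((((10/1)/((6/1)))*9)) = -3/3800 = -0.00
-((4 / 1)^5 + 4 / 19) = -19460 / 19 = -1024.21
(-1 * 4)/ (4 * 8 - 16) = -1/ 4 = -0.25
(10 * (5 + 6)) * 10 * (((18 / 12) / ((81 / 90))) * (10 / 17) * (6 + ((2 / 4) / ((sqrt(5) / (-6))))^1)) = 110000 / 17- 11000 * sqrt(5) / 17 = 5023.72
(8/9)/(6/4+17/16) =128/369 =0.35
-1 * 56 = -56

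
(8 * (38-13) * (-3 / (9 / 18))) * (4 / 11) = -4800 / 11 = -436.36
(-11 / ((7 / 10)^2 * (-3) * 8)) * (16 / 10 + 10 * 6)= 1210 / 21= 57.62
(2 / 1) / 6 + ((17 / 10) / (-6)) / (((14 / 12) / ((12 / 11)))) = 79 / 1155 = 0.07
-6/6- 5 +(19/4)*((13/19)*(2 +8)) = 53/2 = 26.50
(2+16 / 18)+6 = 80 / 9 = 8.89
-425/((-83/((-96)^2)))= 3916800/83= 47190.36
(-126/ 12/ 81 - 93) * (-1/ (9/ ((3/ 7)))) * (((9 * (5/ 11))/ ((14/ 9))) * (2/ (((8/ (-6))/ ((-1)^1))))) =17.49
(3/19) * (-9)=-27/19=-1.42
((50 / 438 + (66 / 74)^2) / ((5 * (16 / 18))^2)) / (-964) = -1840833 / 38535707200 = -0.00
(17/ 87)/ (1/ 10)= 170/ 87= 1.95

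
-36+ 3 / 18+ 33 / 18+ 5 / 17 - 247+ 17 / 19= -90379 / 323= -279.81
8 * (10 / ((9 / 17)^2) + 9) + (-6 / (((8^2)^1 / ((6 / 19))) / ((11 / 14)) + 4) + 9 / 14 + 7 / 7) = 439941809 / 1225287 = 359.05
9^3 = 729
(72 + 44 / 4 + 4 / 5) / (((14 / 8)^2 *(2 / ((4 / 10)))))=6704 / 1225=5.47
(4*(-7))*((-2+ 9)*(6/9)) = -130.67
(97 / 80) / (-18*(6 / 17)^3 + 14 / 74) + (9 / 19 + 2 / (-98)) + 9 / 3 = 1.44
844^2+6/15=3561682/5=712336.40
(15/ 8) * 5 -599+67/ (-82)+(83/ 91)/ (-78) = -687330697/ 1164072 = -590.45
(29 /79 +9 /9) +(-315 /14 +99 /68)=-105705 /5372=-19.68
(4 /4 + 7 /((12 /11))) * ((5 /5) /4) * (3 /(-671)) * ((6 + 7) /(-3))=1157 /32208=0.04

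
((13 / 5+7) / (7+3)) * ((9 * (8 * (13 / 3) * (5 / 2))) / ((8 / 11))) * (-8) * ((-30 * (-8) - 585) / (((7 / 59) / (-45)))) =-7544702880 / 7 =-1077814697.14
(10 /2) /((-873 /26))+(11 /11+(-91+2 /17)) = -1336154 /14841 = -90.03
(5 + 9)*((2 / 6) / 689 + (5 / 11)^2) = 725144 / 250107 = 2.90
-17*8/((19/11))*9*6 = -4251.79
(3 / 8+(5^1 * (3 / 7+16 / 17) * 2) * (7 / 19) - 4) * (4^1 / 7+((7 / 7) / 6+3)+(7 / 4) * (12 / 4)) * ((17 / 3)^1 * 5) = 13865575 / 38304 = 361.99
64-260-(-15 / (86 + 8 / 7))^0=-197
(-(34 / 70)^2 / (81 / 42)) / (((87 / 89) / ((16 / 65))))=-823072 / 26719875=-0.03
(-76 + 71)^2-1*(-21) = 46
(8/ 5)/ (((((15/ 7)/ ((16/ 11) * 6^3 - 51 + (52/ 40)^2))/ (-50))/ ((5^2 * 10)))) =-81580520/ 33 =-2472136.97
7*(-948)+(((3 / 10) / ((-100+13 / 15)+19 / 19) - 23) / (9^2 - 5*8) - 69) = -809388041 / 120704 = -6705.56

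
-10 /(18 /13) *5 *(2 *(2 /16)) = -325 /36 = -9.03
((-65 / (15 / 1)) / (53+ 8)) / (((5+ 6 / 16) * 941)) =-104 / 7404729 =-0.00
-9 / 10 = -0.90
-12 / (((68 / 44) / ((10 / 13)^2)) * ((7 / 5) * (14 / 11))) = -363000 / 140777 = -2.58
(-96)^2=9216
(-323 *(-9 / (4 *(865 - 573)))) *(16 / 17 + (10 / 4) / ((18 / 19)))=41629 / 4672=8.91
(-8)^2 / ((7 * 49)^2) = 0.00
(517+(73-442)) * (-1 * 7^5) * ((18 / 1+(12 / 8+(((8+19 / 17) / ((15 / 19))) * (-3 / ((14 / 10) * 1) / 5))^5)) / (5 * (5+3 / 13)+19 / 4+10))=541977510533874376 / 3020035839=179460622.13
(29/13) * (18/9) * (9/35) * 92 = 48024/455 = 105.55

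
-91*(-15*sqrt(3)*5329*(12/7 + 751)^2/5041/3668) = 28849396244955*sqrt(3)/129432716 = 386058.65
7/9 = 0.78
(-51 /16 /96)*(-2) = 17 /256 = 0.07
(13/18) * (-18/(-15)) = 13/15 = 0.87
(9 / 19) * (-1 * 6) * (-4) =216 / 19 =11.37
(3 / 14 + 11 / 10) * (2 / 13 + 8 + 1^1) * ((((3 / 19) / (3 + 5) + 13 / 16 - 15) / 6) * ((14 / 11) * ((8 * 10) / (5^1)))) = -23576518 / 40755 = -578.49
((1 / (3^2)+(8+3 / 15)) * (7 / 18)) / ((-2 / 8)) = -5236 / 405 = -12.93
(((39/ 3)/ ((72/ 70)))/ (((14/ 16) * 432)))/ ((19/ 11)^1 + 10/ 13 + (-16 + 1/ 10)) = -46475/ 18630324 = -0.00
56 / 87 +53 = 4667 / 87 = 53.64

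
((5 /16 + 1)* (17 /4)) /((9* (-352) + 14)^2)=357 /636653824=0.00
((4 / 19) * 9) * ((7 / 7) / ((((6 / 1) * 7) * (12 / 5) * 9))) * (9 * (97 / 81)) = 485 / 21546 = 0.02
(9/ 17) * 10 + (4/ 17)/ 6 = 16/ 3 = 5.33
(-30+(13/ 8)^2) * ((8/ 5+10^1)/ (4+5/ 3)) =-8961/ 160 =-56.01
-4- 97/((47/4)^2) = -10388/2209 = -4.70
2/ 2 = 1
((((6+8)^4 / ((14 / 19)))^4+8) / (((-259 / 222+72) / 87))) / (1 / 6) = 23140491834798095475168 / 425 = 54448216081877871706.28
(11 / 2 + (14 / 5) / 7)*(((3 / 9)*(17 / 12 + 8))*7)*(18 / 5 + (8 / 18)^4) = 2785625941 / 5904900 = 471.75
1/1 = 1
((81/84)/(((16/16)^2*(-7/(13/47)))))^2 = 123201/84860944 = 0.00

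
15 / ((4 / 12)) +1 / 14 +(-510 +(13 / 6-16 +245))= -233.76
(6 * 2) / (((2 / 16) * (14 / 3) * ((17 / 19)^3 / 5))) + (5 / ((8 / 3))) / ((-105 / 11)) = 39453797 / 275128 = 143.40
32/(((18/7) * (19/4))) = 448/171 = 2.62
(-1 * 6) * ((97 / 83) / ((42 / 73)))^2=-24.76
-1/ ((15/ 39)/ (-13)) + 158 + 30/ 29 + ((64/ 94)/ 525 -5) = 134410588/ 715575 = 187.84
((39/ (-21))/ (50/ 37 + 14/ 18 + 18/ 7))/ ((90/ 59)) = -28379/ 109570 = -0.26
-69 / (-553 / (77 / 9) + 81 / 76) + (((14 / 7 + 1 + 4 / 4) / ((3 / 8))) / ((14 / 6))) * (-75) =-42381404 / 124005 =-341.77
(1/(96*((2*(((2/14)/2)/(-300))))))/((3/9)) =-525/8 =-65.62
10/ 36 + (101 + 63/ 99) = 20179/ 198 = 101.91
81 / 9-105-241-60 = -397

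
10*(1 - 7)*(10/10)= -60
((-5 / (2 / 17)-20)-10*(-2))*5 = -425 / 2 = -212.50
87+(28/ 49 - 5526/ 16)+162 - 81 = -9901/ 56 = -176.80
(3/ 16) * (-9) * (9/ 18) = -27/ 32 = -0.84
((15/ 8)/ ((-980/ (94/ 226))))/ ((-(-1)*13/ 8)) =-141/ 287924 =-0.00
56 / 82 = 28 / 41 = 0.68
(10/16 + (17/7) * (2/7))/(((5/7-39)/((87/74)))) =-44979/1110592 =-0.04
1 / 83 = 0.01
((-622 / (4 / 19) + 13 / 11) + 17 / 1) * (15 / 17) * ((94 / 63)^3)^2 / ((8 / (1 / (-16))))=1160544218396785 / 5196397739148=223.34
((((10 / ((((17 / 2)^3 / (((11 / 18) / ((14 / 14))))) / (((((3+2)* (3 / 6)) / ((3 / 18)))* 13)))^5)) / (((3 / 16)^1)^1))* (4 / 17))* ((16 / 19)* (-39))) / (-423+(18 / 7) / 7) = 96012151626366976000000 / 357897275563696613320405761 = 0.00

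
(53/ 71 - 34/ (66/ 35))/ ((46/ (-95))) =1923560/ 53889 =35.69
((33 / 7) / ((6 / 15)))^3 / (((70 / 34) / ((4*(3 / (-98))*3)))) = -137459025 / 470596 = -292.10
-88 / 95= -0.93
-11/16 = -0.69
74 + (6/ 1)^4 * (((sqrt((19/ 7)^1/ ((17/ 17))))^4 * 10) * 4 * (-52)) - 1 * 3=-973137001/ 49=-19859938.80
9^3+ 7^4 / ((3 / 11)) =28598 / 3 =9532.67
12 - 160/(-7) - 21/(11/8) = 1508/77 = 19.58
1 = 1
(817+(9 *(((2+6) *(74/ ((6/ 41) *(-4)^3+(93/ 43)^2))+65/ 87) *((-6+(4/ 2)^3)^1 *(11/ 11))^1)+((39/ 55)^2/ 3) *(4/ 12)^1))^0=1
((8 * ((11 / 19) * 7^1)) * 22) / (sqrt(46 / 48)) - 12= -12 + 27104 * sqrt(138) / 437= 716.60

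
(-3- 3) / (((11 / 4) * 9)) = -8 / 33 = -0.24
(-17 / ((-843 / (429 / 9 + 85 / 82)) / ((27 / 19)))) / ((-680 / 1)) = -35943 / 17511920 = -0.00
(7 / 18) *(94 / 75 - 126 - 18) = -37471 / 675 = -55.51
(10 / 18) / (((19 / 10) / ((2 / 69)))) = 100 / 11799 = 0.01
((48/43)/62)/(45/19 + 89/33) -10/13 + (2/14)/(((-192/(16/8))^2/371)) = -48181185823/63402513408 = -0.76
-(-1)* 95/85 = 19/17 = 1.12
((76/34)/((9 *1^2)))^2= 1444/23409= 0.06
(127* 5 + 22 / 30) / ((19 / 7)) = 66752 / 285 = 234.22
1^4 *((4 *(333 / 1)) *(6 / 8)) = 999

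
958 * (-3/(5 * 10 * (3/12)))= -5748/25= -229.92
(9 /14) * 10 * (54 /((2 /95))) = 115425 /7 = 16489.29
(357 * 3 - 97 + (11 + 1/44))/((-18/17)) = -245599/264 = -930.30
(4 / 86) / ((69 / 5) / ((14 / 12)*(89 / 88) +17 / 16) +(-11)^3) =-740 / 21078299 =-0.00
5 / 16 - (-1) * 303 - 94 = 3349 / 16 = 209.31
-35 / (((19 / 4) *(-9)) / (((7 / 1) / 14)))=70 / 171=0.41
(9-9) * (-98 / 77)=0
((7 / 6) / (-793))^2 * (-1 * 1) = -49 / 22638564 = -0.00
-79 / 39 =-2.03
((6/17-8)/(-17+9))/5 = 13/68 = 0.19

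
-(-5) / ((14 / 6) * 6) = 5 / 14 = 0.36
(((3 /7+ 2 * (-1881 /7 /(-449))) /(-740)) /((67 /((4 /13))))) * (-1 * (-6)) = -2358 /38957485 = -0.00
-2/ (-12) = 1/ 6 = 0.17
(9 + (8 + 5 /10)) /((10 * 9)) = 7 /36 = 0.19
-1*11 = -11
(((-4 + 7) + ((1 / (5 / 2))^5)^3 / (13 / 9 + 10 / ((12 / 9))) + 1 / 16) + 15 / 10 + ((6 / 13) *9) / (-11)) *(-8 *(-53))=2493392252920901911 / 1405212402343750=1774.39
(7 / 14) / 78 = 1 / 156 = 0.01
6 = 6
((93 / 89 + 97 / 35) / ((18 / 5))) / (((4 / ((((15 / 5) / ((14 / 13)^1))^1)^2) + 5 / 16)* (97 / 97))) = 16072576 / 12552827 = 1.28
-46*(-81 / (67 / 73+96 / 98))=13327902 / 6787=1963.74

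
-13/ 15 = -0.87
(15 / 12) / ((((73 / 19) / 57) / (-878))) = -16282.09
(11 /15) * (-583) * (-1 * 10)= 12826 /3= 4275.33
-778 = -778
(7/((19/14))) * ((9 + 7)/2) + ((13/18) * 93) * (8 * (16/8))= 63608/57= 1115.93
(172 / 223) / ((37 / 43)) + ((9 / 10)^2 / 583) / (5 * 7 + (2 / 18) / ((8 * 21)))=5704961789818 / 6364190817325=0.90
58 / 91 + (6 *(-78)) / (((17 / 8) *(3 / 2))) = -146.19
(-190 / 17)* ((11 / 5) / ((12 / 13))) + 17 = -983 / 102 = -9.64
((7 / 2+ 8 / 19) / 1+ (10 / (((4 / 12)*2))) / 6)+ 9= 293 / 19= 15.42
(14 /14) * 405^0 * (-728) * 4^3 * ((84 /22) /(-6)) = 326144 /11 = 29649.45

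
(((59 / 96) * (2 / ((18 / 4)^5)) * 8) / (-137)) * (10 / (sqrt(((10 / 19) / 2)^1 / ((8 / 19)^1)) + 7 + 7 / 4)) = -264320 / 5897400777 + 7552 * sqrt(10) / 5897400777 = -0.00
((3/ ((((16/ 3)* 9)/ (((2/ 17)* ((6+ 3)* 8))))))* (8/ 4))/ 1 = 18/ 17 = 1.06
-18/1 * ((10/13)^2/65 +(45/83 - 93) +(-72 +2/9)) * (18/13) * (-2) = -19405570176/2370563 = -8186.06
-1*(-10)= 10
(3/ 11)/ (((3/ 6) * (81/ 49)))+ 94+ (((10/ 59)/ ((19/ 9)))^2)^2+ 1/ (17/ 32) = 767111851426010656/ 7973111197946169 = 96.21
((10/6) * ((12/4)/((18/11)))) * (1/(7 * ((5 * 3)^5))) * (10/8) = 11/15309000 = 0.00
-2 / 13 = -0.15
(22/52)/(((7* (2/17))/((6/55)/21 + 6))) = 9826/3185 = 3.09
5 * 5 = 25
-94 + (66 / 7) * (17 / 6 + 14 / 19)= -8025 / 133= -60.34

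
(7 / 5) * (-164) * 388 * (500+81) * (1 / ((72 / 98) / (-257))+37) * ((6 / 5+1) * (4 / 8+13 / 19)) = 4007092821578 / 95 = 42179924437.66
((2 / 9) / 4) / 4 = 1 / 72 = 0.01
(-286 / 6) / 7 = -143 / 21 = -6.81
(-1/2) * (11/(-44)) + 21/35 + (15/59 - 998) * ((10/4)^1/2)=-2941639/2360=-1246.46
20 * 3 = 60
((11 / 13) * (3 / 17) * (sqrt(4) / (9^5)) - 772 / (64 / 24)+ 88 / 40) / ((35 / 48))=-99979088152 / 253746675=-394.01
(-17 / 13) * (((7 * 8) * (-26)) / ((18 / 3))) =952 / 3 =317.33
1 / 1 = 1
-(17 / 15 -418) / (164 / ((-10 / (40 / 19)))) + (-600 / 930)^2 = -110237527 / 9456240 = -11.66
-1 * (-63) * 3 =189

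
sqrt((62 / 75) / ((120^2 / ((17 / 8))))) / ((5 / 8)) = sqrt(1581) / 2250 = 0.02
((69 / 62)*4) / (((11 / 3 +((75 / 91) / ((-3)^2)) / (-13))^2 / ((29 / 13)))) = 1938722877 / 2614666232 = 0.74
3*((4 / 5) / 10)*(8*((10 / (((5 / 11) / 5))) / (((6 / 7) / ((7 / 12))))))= 2156 / 15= 143.73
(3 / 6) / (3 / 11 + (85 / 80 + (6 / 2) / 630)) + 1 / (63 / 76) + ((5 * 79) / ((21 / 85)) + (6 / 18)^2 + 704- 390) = 2986752290 / 1560069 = 1914.50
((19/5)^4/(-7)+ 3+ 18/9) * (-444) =48150024/4375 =11005.72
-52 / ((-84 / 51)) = 221 / 7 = 31.57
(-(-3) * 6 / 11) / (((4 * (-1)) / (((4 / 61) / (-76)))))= 9 / 25498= 0.00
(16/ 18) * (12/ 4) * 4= 32/ 3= 10.67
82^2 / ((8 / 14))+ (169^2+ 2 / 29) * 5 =4482598 / 29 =154572.34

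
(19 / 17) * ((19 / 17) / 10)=361 / 2890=0.12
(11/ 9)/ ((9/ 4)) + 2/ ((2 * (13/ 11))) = 1463/ 1053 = 1.39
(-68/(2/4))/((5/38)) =-1033.60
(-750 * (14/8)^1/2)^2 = 6890625/16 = 430664.06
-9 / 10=-0.90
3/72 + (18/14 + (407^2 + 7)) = 165657.33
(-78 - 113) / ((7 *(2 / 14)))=-191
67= 67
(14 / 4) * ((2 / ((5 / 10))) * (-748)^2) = 7833056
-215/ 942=-0.23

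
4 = 4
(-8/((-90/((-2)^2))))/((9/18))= 32/45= 0.71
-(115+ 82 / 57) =-6637 / 57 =-116.44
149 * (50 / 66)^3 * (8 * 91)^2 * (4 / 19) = 4935476000000 / 682803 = 7228257.64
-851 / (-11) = 851 / 11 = 77.36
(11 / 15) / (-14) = -11 / 210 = -0.05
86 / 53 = 1.62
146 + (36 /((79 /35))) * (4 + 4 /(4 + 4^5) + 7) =6527518 /20303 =321.51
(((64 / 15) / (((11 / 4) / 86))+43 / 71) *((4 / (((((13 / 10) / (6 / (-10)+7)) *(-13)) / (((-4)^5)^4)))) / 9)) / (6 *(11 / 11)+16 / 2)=-16999259005975003136 / 9594585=-1771755527307.85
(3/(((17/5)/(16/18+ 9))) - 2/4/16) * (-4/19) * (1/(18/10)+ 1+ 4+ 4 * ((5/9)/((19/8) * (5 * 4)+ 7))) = -10.24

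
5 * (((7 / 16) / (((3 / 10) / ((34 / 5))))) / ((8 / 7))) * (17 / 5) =14161 / 96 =147.51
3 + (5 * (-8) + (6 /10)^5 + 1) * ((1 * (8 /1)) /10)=-439653 /15625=-28.14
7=7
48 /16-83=-80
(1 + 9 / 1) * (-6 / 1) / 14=-30 / 7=-4.29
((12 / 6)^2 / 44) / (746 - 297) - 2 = -9877 / 4939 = -2.00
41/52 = 0.79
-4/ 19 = -0.21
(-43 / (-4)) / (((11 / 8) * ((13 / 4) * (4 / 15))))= 9.02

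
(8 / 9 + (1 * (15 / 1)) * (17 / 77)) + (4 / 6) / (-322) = 9560 / 2277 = 4.20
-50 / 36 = -25 / 18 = -1.39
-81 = -81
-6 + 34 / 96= -5.65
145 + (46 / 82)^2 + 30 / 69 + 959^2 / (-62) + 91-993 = -37370439171 / 2397106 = -15589.82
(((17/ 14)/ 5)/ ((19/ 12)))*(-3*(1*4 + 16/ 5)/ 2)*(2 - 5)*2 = 33048/ 3325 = 9.94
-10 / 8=-5 / 4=-1.25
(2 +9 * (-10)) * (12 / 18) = -176 / 3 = -58.67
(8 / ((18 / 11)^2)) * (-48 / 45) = -3.19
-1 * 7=-7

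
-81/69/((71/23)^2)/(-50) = 621/252050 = 0.00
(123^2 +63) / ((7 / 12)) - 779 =176851 / 7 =25264.43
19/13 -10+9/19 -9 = -4215/247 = -17.06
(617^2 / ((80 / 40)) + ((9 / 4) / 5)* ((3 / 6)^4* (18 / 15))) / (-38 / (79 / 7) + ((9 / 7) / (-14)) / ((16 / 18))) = -589458952117 / 10747150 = -54847.93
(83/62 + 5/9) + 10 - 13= -617/558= -1.11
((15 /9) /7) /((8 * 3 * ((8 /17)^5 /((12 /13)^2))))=0.37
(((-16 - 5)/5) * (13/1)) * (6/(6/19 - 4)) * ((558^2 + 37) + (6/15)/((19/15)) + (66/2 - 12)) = 692291808/25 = 27691672.32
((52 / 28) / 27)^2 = 169 / 35721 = 0.00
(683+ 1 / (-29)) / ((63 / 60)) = 132040 / 203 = 650.44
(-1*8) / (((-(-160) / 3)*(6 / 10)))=-1 / 4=-0.25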